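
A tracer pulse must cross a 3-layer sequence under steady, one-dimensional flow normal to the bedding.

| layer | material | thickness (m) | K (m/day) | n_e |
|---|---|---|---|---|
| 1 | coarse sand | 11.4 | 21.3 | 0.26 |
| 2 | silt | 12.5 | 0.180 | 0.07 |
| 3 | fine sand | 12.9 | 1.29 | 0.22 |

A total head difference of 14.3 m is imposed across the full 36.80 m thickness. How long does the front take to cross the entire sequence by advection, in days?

With flow normal to the layers, continuity requires the same specific discharge q through every layer.
Σ(b_i/K_i) = 11.4/21.3 + 12.5/0.180 + 12.9/1.29 = 79.98 d.
q = Δh / Σ(b_i/K_i) = 14.3 / 79.98 = 0.1788 m/day.
In each layer the seepage velocity is v_i = q/n_i, so the layer transit time is t_i = b_i·n_i / q:
  layer 1 (coarse sand): t_1 = 11.4 × 0.26 / 0.1788 = 16.58 d
  layer 2 (silt): t_2 = 12.5 × 0.07 / 0.1788 = 4.894 d
  layer 3 (fine sand): t_3 = 12.9 × 0.22 / 0.1788 = 15.87 d
Total t = Σ t_i = 37.34 days.

37.3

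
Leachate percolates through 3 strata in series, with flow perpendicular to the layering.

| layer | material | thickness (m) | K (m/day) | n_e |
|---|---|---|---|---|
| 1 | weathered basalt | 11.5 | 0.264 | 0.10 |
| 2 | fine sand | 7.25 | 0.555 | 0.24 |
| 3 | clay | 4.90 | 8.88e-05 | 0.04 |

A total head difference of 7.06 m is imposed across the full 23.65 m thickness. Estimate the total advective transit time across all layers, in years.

With flow normal to the layers, continuity requires the same specific discharge q through every layer.
Σ(b_i/K_i) = 11.5/0.264 + 7.25/0.555 + 4.90/8.88e-05 = 55237 d.
q = Δh / Σ(b_i/K_i) = 7.06 / 55237 = 0.0001278 m/day.
In each layer the seepage velocity is v_i = q/n_i, so the layer transit time is t_i = b_i·n_i / q:
  layer 1 (weathered basalt): t_1 = 11.5 × 0.10 / 0.0001278 = 8997 d
  layer 2 (fine sand): t_2 = 7.25 × 0.24 / 0.0001278 = 13614 d
  layer 3 (clay): t_3 = 4.90 × 0.04 / 0.0001278 = 1533 d
Total t = Σ t_i = 24145 days = 66.10 years.

66.1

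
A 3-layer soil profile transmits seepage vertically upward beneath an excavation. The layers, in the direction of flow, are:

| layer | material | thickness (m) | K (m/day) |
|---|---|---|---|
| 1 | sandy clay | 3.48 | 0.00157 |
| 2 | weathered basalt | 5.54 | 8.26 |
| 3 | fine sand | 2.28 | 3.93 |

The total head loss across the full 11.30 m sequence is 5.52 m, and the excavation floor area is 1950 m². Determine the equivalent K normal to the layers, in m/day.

0.00510

Flow is perpendicular to layering, so the layers act in series and the equivalent K is the thickness-weighted harmonic mean.
Total thickness L = 3.48 + 5.54 + 2.28 = 11.30 m.
Σ(b_i/K_i) = 3.48/0.00157 + 5.54/8.26 + 2.28/3.93 = 2218 d.
K_eq = L / Σ(b_i/K_i) = 11.30 / 2218 = 0.005095 m/day.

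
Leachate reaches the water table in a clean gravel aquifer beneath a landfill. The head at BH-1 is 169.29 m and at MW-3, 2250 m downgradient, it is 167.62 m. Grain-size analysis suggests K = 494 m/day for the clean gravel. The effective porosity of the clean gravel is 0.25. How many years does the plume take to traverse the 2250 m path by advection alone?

4.20

Hydraulic gradient i = (169.29 − 167.62) / 2250 = 1.67 / 2250 = 0.0007422.
Darcy flux q = K · i = 494.0 × 0.0007422 = 0.3667 m/day.
Seepage velocity v = q / n_e = 0.3667 / 0.25 = 1.467 m/day.
Travel time t = L / v = 2250 / 1.467 = 1534 days = 4.200 years.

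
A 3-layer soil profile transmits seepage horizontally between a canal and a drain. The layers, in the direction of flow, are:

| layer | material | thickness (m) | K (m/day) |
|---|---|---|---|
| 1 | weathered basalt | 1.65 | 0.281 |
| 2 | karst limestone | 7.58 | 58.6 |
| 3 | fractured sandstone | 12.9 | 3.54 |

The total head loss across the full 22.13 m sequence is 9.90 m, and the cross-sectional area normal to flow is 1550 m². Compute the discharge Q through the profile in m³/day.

Flow is perpendicular to layering, so the layers act in series and the equivalent K is the thickness-weighted harmonic mean.
Total thickness L = 1.65 + 7.58 + 12.9 = 22.13 m.
Σ(b_i/K_i) = 1.65/0.281 + 7.58/58.6 + 12.9/3.54 = 9.645 d.
K_eq = L / Σ(b_i/K_i) = 22.13 / 9.645 = 2.294 m/day.
Q = K_eq · A · (Δh/L) = 2.294 × 1550 × (9.90/22.13) = 1591 m³/day.

1590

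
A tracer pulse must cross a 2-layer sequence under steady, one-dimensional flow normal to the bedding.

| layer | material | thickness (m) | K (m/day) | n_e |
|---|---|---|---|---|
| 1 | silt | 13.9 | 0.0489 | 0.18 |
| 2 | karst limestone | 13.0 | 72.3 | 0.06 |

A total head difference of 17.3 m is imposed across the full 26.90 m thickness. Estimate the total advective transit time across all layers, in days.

54.0

With flow normal to the layers, continuity requires the same specific discharge q through every layer.
Σ(b_i/K_i) = 13.9/0.0489 + 13.0/72.3 = 284.4 d.
q = Δh / Σ(b_i/K_i) = 17.3 / 284.4 = 0.06082 m/day.
In each layer the seepage velocity is v_i = q/n_i, so the layer transit time is t_i = b_i·n_i / q:
  layer 1 (silt): t_1 = 13.9 × 0.18 / 0.06082 = 41.14 d
  layer 2 (karst limestone): t_2 = 13.0 × 0.06 / 0.06082 = 12.82 d
Total t = Σ t_i = 53.96 days.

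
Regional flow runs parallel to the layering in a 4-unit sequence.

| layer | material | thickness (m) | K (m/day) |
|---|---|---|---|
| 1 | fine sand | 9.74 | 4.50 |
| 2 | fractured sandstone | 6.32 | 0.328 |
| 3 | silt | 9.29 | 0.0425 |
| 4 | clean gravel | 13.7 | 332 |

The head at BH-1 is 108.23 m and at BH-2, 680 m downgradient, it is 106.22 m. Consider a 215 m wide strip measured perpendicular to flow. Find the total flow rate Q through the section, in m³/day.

2920

Flow is parallel to layering, so each bed carries its own Darcy discharge and the transmissivities add.
Σ(K_i·b_i) = 4.50×9.74 + 0.328×6.32 + 0.0425×9.29 + 332×13.7 = 4595 m²/day.
Hydraulic gradient i = (108.23 − 106.22) / 680 = 2.01 / 680 = 0.002956.
Q = Σ(K_i·b_i) · W · i = 4595 × 215 × 0.002956 = 2920 m³/day.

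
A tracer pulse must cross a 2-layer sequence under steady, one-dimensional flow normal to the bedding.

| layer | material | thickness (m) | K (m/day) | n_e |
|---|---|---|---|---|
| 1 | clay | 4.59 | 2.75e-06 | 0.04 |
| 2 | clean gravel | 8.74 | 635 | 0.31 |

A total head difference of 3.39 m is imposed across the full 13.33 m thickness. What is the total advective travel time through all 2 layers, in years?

With flow normal to the layers, continuity requires the same specific discharge q through every layer.
Σ(b_i/K_i) = 4.59/2.75e-06 + 8.74/635 = 1.669e+06 d.
q = Δh / Σ(b_i/K_i) = 3.39 / 1.669e+06 = 2.031e-06 m/day.
In each layer the seepage velocity is v_i = q/n_i, so the layer transit time is t_i = b_i·n_i / q:
  layer 1 (clay): t_1 = 4.59 × 0.04 / 2.031e-06 = 90397 d
  layer 2 (clean gravel): t_2 = 8.74 × 0.31 / 2.031e-06 = 1.334e+06 d
Total t = Σ t_i = 1.424e+06 days = 3900 years.

3900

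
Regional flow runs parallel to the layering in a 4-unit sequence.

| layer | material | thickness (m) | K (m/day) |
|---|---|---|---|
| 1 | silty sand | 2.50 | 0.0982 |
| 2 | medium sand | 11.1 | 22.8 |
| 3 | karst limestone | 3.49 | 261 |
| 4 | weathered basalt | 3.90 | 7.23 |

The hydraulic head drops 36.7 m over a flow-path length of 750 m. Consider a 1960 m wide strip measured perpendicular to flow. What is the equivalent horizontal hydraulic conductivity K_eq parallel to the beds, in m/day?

56.8

Flow is parallel to layering, so each bed carries its own Darcy discharge and the transmissivities add.
Σ(K_i·b_i) = 0.0982×2.50 + 22.8×11.1 + 261×3.49 + 7.23×3.90 = 1192 m²/day.
Total thickness b = 20.99 m, so K_eq = Σ(K_i·b_i)/b = 56.81 m/day.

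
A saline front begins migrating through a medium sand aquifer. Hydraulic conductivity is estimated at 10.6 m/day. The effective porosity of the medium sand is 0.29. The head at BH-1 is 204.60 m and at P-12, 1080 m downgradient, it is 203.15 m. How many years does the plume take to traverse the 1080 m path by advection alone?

Hydraulic gradient i = (204.60 − 203.15) / 1080 = 1.45 / 1080 = 0.001343.
Darcy flux q = K · i = 10.60 × 0.001343 = 0.01423 m/day.
Seepage velocity v = q / n_e = 0.01423 / 0.29 = 0.04907 m/day.
Travel time t = L / v = 1080 / 0.04907 = 22008 days = 60.25 years.

60.3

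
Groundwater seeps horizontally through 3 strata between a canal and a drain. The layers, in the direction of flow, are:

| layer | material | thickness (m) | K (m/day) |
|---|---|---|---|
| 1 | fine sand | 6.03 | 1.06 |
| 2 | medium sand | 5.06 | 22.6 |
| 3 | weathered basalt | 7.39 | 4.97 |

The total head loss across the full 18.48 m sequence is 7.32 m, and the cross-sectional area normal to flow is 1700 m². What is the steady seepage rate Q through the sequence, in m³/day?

Flow is perpendicular to layering, so the layers act in series and the equivalent K is the thickness-weighted harmonic mean.
Total thickness L = 6.03 + 5.06 + 7.39 = 18.48 m.
Σ(b_i/K_i) = 6.03/1.06 + 5.06/22.6 + 7.39/4.97 = 7.399 d.
K_eq = L / Σ(b_i/K_i) = 18.48 / 7.399 = 2.497 m/day.
Q = K_eq · A · (Δh/L) = 2.497 × 1700 × (7.32/18.48) = 1682 m³/day.

1680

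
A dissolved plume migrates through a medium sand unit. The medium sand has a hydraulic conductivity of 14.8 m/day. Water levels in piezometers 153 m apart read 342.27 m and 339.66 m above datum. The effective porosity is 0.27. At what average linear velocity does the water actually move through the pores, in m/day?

Hydraulic gradient i = (342.27 − 339.66) / 153 = 2.61 / 153 = 0.01706.
Darcy flux q = K · i = 14.80 × 0.01706 = 0.2525 m/day.
Seepage velocity v = q / n_e = 0.2525 / 0.27 = 0.9351 m/day.

0.935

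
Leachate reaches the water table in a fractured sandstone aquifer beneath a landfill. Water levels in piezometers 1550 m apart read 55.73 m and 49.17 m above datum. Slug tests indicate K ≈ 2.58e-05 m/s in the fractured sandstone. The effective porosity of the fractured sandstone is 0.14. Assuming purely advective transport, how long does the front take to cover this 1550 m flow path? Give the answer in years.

Convert K: 2.58e-05 m/s × 86400 = 2.229 m/day.
Hydraulic gradient i = (55.73 − 49.17) / 1550 = 6.56 / 1550 = 0.004232.
Darcy flux q = K · i = 2.229 × 0.004232 = 0.009434 m/day.
Seepage velocity v = q / n_e = 0.009434 / 0.14 = 0.06739 m/day.
Travel time t = L / v = 1550 / 0.06739 = 23001 days = 62.97 years.

63.0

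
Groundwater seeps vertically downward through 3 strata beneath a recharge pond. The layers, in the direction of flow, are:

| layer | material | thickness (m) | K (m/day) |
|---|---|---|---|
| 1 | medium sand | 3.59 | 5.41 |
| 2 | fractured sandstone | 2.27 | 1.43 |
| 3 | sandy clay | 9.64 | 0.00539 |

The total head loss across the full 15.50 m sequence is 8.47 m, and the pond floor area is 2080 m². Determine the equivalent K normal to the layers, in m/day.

Flow is perpendicular to layering, so the layers act in series and the equivalent K is the thickness-weighted harmonic mean.
Total thickness L = 3.59 + 2.27 + 9.64 = 15.50 m.
Σ(b_i/K_i) = 3.59/5.41 + 2.27/1.43 + 9.64/0.00539 = 1791 d.
K_eq = L / Σ(b_i/K_i) = 15.50 / 1791 = 0.008656 m/day.

0.00866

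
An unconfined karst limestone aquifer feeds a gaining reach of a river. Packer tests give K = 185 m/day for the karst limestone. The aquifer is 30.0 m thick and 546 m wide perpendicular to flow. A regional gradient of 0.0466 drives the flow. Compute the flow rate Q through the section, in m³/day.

Cross-sectional area A = 546 × 30.0 = 16380 m².
Hydraulic gradient i = 0.0466.
Darcy's law: Q = K · A · i = 185.0 × 16380 × 0.04660 = 1.412e+05 m³/day.

141000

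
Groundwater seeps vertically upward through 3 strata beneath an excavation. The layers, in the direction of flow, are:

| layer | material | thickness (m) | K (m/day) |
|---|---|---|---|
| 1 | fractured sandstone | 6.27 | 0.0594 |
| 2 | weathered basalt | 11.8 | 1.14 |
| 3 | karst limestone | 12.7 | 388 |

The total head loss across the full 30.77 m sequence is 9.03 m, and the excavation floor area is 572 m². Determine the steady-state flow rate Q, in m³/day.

44.6

Flow is perpendicular to layering, so the layers act in series and the equivalent K is the thickness-weighted harmonic mean.
Total thickness L = 6.27 + 11.8 + 12.7 = 30.77 m.
Σ(b_i/K_i) = 6.27/0.0594 + 11.8/1.14 + 12.7/388 = 115.9 d.
K_eq = L / Σ(b_i/K_i) = 30.77 / 115.9 = 0.2654 m/day.
Q = K_eq · A · (Δh/L) = 0.2654 × 572 × (9.03/30.77) = 44.55 m³/day.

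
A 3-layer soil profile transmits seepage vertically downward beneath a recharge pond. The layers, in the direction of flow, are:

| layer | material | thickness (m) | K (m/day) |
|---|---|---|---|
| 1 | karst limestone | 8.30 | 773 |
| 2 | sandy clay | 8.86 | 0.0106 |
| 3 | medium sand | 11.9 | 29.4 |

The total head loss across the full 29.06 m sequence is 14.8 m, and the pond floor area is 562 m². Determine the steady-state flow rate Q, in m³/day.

9.95

Flow is perpendicular to layering, so the layers act in series and the equivalent K is the thickness-weighted harmonic mean.
Total thickness L = 8.30 + 8.86 + 11.9 = 29.06 m.
Σ(b_i/K_i) = 8.30/773 + 8.86/0.0106 + 11.9/29.4 = 836.3 d.
K_eq = L / Σ(b_i/K_i) = 29.06 / 836.3 = 0.03475 m/day.
Q = K_eq · A · (Δh/L) = 0.03475 × 562 × (14.8/29.06) = 9.946 m³/day.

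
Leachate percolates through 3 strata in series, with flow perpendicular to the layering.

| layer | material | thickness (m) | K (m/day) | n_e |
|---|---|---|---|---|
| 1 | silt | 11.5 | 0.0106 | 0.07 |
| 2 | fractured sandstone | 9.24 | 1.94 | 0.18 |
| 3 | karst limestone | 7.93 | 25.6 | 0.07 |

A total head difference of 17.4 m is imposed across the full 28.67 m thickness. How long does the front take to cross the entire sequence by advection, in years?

With flow normal to the layers, continuity requires the same specific discharge q through every layer.
Σ(b_i/K_i) = 11.5/0.0106 + 9.24/1.94 + 7.93/25.6 = 1090 d.
q = Δh / Σ(b_i/K_i) = 17.4 / 1090 = 0.01596 m/day.
In each layer the seepage velocity is v_i = q/n_i, so the layer transit time is t_i = b_i·n_i / q:
  layer 1 (silt): t_1 = 11.5 × 0.07 / 0.01596 = 50.43 d
  layer 2 (fractured sandstone): t_2 = 9.24 × 0.18 / 0.01596 = 104.2 d
  layer 3 (karst limestone): t_3 = 7.93 × 0.07 / 0.01596 = 34.77 d
Total t = Σ t_i = 189.4 days = 0.5185 years.

0.519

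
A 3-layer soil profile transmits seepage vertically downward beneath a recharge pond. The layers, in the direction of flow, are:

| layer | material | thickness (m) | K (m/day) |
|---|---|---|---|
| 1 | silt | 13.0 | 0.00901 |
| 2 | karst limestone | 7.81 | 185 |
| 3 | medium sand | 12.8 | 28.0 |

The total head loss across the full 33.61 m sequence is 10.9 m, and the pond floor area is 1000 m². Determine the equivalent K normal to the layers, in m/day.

0.0233

Flow is perpendicular to layering, so the layers act in series and the equivalent K is the thickness-weighted harmonic mean.
Total thickness L = 13.0 + 7.81 + 12.8 = 33.61 m.
Σ(b_i/K_i) = 13.0/0.00901 + 7.81/185 + 12.8/28.0 = 1443 d.
K_eq = L / Σ(b_i/K_i) = 33.61 / 1443 = 0.02329 m/day.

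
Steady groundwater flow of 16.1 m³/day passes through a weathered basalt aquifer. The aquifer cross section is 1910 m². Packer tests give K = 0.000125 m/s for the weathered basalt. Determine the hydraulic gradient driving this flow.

0.000780

Convert K: 0.000125 m/s × 86400 = 10.80 m/day.
From Q = K·A·i, i = Q / (K·A) = 16.1 / (10.80 × 1910) = 0.0007805.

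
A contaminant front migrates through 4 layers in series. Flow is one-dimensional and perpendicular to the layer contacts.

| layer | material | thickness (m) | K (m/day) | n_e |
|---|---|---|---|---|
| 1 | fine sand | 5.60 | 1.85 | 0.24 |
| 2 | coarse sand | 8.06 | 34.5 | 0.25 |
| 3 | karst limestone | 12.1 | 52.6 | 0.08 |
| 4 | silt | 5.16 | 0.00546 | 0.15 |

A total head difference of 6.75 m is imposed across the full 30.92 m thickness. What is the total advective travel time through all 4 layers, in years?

With flow normal to the layers, continuity requires the same specific discharge q through every layer.
Σ(b_i/K_i) = 5.60/1.85 + 8.06/34.5 + 12.1/52.6 + 5.16/0.00546 = 948.5 d.
q = Δh / Σ(b_i/K_i) = 6.75 / 948.5 = 0.007116 m/day.
In each layer the seepage velocity is v_i = q/n_i, so the layer transit time is t_i = b_i·n_i / q:
  layer 1 (fine sand): t_1 = 5.60 × 0.24 / 0.007116 = 188.9 d
  layer 2 (coarse sand): t_2 = 8.06 × 0.25 / 0.007116 = 283.2 d
  layer 3 (karst limestone): t_3 = 12.1 × 0.08 / 0.007116 = 136.0 d
  layer 4 (silt): t_4 = 5.16 × 0.15 / 0.007116 = 108.8 d
Total t = Σ t_i = 716.8 days = 1.963 years.

1.96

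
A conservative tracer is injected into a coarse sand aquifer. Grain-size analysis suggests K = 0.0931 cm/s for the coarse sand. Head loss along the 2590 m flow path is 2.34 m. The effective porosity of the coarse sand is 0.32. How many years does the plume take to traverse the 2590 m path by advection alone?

31.2

Convert K: 0.0931 cm/s × 864 = 80.44 m/day.
Hydraulic gradient i = Δh / L = 2.34 / 2590 = 0.0009035.
Darcy flux q = K · i = 80.44 × 0.0009035 = 0.07267 m/day.
Seepage velocity v = q / n_e = 0.07267 / 0.32 = 0.2271 m/day.
Travel time t = L / v = 2590 / 0.2271 = 11404 days = 31.22 years.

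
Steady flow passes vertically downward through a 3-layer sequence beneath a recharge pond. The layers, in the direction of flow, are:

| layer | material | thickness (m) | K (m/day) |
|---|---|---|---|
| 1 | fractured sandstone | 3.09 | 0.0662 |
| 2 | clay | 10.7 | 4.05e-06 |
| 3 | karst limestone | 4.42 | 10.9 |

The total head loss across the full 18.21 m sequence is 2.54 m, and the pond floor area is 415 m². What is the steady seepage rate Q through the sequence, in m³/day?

0.000399

Flow is perpendicular to layering, so the layers act in series and the equivalent K is the thickness-weighted harmonic mean.
Total thickness L = 3.09 + 10.7 + 4.42 = 18.21 m.
Σ(b_i/K_i) = 3.09/0.0662 + 10.7/4.05e-06 + 4.42/10.9 = 2.642e+06 d.
K_eq = L / Σ(b_i/K_i) = 18.21 / 2.642e+06 = 6.892e-06 m/day.
Q = K_eq · A · (Δh/L) = 6.892e-06 × 415 × (2.54/18.21) = 0.0003990 m³/day.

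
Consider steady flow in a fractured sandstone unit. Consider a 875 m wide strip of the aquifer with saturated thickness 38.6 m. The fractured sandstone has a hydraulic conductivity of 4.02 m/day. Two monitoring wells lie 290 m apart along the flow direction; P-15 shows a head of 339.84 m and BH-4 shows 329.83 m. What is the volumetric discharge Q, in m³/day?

4690

Cross-sectional area A = 875 × 38.6 = 33775 m².
Hydraulic gradient i = (339.84 − 329.83) / 290 = 10.01 / 290 = 0.03452.
Darcy's law: Q = K · A · i = 4.020 × 33775 × 0.03452 = 4687 m³/day.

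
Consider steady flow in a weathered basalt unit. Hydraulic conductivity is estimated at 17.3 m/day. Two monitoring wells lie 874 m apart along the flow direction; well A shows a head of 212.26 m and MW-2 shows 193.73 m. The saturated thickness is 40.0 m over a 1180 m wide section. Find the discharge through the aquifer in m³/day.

Cross-sectional area A = 1180 × 40.0 = 47200 m².
Hydraulic gradient i = (212.26 − 193.73) / 874 = 18.53 / 874 = 0.02120.
Darcy's law: Q = K · A · i = 17.30 × 47200 × 0.02120 = 17312 m³/day.

17300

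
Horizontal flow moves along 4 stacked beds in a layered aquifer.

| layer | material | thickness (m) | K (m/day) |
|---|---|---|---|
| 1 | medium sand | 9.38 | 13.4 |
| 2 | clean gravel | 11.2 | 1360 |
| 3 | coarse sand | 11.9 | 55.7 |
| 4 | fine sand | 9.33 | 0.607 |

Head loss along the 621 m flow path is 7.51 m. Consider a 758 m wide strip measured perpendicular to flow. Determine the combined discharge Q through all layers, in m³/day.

147000

Flow is parallel to layering, so each bed carries its own Darcy discharge and the transmissivities add.
Σ(K_i·b_i) = 13.4×9.38 + 1360×11.2 + 55.7×11.9 + 0.607×9.33 = 16026 m²/day.
Hydraulic gradient i = Δh / L = 7.51 / 621 = 0.01209.
Q = Σ(K_i·b_i) · W · i = 16026 × 758 × 0.01209 = 1.469e+05 m³/day.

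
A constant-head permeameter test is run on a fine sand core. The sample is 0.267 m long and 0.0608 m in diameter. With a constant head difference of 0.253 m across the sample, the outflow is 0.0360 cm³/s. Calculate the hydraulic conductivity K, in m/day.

Cross-sectional area A = π·(d/2)² = π × (0.0608/2)² = 0.002903 m².
Convert discharge: 0.0360 cm³/s = 3.600e-08 m³/s.
Darcy's law rearranged: K = Q·L / (A·Δh) = 3.600e-08 × 0.267 / (0.002903 × 0.253) = 1.309e-05 m/s = 1.131 m/day.

1.13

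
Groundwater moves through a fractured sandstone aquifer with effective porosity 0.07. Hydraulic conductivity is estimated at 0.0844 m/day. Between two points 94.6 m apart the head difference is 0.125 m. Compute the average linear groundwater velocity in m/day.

0.00159

Hydraulic gradient i = Δh / L = 0.125 / 94.6 = 0.001321.
Darcy flux q = K · i = 0.08440 × 0.001321 = 0.0001115 m/day.
Seepage velocity v = q / n_e = 0.0001115 / 0.07 = 0.001593 m/day.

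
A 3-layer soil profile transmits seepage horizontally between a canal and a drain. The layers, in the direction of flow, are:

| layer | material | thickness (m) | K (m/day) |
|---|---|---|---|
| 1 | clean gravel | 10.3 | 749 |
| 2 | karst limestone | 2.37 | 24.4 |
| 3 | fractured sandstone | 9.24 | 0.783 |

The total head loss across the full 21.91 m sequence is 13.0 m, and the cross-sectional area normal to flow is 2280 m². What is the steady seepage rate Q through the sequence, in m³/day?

Flow is perpendicular to layering, so the layers act in series and the equivalent K is the thickness-weighted harmonic mean.
Total thickness L = 10.3 + 2.37 + 9.24 = 21.91 m.
Σ(b_i/K_i) = 10.3/749 + 2.37/24.4 + 9.24/0.783 = 11.91 d.
K_eq = L / Σ(b_i/K_i) = 21.91 / 11.91 = 1.839 m/day.
Q = K_eq · A · (Δh/L) = 1.839 × 2280 × (13.0/21.91) = 2488 m³/day.

2490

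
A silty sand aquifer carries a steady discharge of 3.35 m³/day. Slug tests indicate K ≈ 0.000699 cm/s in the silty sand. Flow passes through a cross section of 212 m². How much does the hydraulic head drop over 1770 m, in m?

46.3

Convert K: 0.000699 cm/s × 864 = 0.6039 m/day.
From Q = K·A·i, i = Q / (K·A) = 3.35 / (0.6039 × 212.0) = 0.02616.
Head loss Δh = i · L = 0.02616 × 1770 = 46.31 m.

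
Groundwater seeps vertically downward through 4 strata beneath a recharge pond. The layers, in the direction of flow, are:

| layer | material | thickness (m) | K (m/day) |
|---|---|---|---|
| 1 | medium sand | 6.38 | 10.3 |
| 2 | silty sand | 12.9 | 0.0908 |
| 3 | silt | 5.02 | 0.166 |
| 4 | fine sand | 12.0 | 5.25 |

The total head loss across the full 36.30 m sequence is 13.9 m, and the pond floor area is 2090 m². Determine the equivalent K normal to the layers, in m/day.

Flow is perpendicular to layering, so the layers act in series and the equivalent K is the thickness-weighted harmonic mean.
Total thickness L = 6.38 + 12.9 + 5.02 + 12.0 = 36.30 m.
Σ(b_i/K_i) = 6.38/10.3 + 12.9/0.0908 + 5.02/0.166 + 12.0/5.25 = 175.2 d.
K_eq = L / Σ(b_i/K_i) = 36.30 / 175.2 = 0.2072 m/day.

0.207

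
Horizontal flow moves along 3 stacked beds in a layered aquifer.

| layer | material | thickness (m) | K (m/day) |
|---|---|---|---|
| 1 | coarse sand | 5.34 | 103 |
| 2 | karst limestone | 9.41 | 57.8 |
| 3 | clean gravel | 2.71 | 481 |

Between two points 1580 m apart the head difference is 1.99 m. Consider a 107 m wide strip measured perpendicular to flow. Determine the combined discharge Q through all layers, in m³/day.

323

Flow is parallel to layering, so each bed carries its own Darcy discharge and the transmissivities add.
Σ(K_i·b_i) = 103×5.34 + 57.8×9.41 + 481×2.71 = 2397 m²/day.
Hydraulic gradient i = Δh / L = 1.99 / 1580 = 0.001259.
Q = Σ(K_i·b_i) · W · i = 2397 × 107 × 0.001259 = 323.1 m³/day.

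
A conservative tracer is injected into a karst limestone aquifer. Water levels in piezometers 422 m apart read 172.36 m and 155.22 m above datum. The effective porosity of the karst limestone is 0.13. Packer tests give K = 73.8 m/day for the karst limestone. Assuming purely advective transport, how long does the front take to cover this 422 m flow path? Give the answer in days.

18.3

Hydraulic gradient i = (172.36 − 155.22) / 422 = 17.14 / 422 = 0.04062.
Darcy flux q = K · i = 73.80 × 0.04062 = 2.997 m/day.
Seepage velocity v = q / n_e = 2.997 / 0.13 = 23.06 m/day.
Travel time t = L / v = 422 / 23.06 = 18.30 days.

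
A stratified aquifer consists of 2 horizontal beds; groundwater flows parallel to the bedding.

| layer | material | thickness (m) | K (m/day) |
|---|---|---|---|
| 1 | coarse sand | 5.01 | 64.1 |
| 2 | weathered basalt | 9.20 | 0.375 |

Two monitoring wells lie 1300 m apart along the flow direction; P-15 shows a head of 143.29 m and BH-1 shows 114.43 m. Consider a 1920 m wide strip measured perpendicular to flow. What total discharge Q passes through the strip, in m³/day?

13800

Flow is parallel to layering, so each bed carries its own Darcy discharge and the transmissivities add.
Σ(K_i·b_i) = 64.1×5.01 + 0.375×9.20 = 324.6 m²/day.
Hydraulic gradient i = (143.29 − 114.43) / 1300 = 28.86 / 1300 = 0.02220.
Q = Σ(K_i·b_i) · W · i = 324.6 × 1920 × 0.02220 = 13835 m³/day.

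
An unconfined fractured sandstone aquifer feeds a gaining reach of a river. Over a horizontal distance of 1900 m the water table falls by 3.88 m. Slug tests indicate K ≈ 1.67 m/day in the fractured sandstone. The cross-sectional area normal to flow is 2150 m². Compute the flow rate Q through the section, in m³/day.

7.33

Hydraulic gradient i = Δh / L = 3.88 / 1900 = 0.002042.
Darcy's law: Q = K · A · i = 1.670 × 2150 × 0.002042 = 7.332 m³/day.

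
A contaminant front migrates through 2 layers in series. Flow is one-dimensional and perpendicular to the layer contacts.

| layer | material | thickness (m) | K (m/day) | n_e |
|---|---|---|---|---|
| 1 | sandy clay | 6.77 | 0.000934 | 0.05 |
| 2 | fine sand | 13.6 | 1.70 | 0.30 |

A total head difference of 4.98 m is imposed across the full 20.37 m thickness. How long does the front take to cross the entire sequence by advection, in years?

With flow normal to the layers, continuity requires the same specific discharge q through every layer.
Σ(b_i/K_i) = 6.77/0.000934 + 13.6/1.70 = 7256 d.
q = Δh / Σ(b_i/K_i) = 4.98 / 7256 = 0.0006863 m/day.
In each layer the seepage velocity is v_i = q/n_i, so the layer transit time is t_i = b_i·n_i / q:
  layer 1 (sandy clay): t_1 = 6.77 × 0.05 / 0.0006863 = 493.2 d
  layer 2 (fine sand): t_2 = 13.6 × 0.30 / 0.0006863 = 5945 d
Total t = Σ t_i = 6438 days = 17.63 years.

17.6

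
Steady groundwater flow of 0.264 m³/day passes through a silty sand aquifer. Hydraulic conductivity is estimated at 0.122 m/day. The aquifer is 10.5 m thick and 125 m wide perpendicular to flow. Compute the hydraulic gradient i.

0.00165

Cross-sectional area A = 125 × 10.5 = 1312 m².
From Q = K·A·i, i = Q / (K·A) = 0.264 / (0.1220 × 1312) = 0.001649.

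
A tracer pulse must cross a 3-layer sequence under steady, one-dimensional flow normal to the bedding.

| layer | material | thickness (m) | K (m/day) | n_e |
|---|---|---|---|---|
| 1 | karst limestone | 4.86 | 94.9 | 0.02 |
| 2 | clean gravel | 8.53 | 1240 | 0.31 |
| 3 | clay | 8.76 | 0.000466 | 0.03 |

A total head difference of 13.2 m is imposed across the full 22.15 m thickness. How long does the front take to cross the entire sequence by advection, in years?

11.7

With flow normal to the layers, continuity requires the same specific discharge q through every layer.
Σ(b_i/K_i) = 4.86/94.9 + 8.53/1240 + 8.76/0.000466 = 18798 d.
q = Δh / Σ(b_i/K_i) = 13.2 / 18798 = 0.0007022 m/day.
In each layer the seepage velocity is v_i = q/n_i, so the layer transit time is t_i = b_i·n_i / q:
  layer 1 (karst limestone): t_1 = 4.86 × 0.02 / 0.0007022 = 138.4 d
  layer 2 (clean gravel): t_2 = 8.53 × 0.31 / 0.0007022 = 3766 d
  layer 3 (clay): t_3 = 8.76 × 0.03 / 0.0007022 = 374.3 d
Total t = Σ t_i = 4278 days = 11.71 years.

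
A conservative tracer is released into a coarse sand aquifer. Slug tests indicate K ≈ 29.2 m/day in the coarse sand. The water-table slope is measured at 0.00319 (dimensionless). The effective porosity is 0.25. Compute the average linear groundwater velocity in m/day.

0.373

Hydraulic gradient i = 0.00319.
Darcy flux q = K · i = 29.20 × 0.003190 = 0.09315 m/day.
Seepage velocity v = q / n_e = 0.09315 / 0.25 = 0.3726 m/day.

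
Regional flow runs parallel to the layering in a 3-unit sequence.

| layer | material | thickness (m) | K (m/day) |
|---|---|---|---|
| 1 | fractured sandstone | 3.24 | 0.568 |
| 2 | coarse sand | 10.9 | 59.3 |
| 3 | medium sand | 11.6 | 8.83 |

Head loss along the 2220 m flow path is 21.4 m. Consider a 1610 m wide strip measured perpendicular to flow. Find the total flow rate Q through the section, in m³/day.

11600

Flow is parallel to layering, so each bed carries its own Darcy discharge and the transmissivities add.
Σ(K_i·b_i) = 0.568×3.24 + 59.3×10.9 + 8.83×11.6 = 750.6 m²/day.
Hydraulic gradient i = Δh / L = 21.4 / 2220 = 0.009640.
Q = Σ(K_i·b_i) · W · i = 750.6 × 1610 × 0.009640 = 11650 m³/day.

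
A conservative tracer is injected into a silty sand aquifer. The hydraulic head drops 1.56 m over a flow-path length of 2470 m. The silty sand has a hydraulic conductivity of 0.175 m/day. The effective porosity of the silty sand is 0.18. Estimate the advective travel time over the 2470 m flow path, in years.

Hydraulic gradient i = Δh / L = 1.56 / 2470 = 0.0006316.
Darcy flux q = K · i = 0.1750 × 0.0006316 = 0.0001105 m/day.
Seepage velocity v = q / n_e = 0.0001105 / 0.18 = 0.0006140 m/day.
Travel time t = L / v = 2470 / 0.0006140 = 4.023e+06 days = 11013 years.

11000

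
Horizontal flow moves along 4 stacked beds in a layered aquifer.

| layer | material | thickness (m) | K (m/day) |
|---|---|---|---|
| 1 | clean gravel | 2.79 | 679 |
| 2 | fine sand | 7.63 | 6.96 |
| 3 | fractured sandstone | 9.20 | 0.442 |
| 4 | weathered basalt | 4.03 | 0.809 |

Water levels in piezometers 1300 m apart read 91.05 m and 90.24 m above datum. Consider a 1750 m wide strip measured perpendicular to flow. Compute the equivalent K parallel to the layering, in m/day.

82.7

Flow is parallel to layering, so each bed carries its own Darcy discharge and the transmissivities add.
Σ(K_i·b_i) = 679×2.79 + 6.96×7.63 + 0.442×9.20 + 0.809×4.03 = 1955 m²/day.
Total thickness b = 23.65 m, so K_eq = Σ(K_i·b_i)/b = 82.66 m/day.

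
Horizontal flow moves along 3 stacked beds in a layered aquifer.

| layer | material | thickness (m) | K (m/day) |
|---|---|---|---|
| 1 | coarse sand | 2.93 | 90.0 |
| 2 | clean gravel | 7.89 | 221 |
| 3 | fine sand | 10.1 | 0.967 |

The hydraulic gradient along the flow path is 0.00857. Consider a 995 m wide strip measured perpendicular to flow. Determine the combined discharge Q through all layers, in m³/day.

Flow is parallel to layering, so each bed carries its own Darcy discharge and the transmissivities add.
Σ(K_i·b_i) = 90.0×2.93 + 221×7.89 + 0.967×10.1 = 2017 m²/day.
Hydraulic gradient i = 0.00857.
Q = Σ(K_i·b_i) · W · i = 2017 × 995 × 0.008570 = 17201 m³/day.

17200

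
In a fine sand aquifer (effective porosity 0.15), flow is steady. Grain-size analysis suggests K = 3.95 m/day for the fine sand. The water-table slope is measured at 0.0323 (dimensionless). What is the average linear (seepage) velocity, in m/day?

0.851

Hydraulic gradient i = 0.0323.
Darcy flux q = K · i = 3.950 × 0.03230 = 0.1276 m/day.
Seepage velocity v = q / n_e = 0.1276 / 0.15 = 0.8506 m/day.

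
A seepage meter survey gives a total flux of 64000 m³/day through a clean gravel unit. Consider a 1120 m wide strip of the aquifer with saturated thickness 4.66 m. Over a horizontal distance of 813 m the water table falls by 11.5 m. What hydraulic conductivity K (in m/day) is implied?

867

Cross-sectional area A = 1120 × 4.66 = 5219 m².
Hydraulic gradient i = Δh / L = 11.5 / 813 = 0.01415.
From Q = K·A·i, K = Q / (A·i) = 64000 / (5219 × 0.01415) = 866.9 m/day.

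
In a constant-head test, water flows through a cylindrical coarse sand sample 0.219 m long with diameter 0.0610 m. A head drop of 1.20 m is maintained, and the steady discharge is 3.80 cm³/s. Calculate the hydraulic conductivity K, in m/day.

Cross-sectional area A = π·(d/2)² = π × (0.0610/2)² = 0.002922 m².
Convert discharge: 3.80 cm³/s = 3.800e-06 m³/s.
Darcy's law rearranged: K = Q·L / (A·Δh) = 3.800e-06 × 0.219 / (0.002922 × 1.20) = 0.0002373 m/s = 20.50 m/day.

20.5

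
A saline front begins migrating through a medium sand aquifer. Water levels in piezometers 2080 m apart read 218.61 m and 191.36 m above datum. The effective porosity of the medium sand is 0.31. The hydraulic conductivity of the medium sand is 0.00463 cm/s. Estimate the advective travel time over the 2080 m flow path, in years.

Convert K: 0.00463 cm/s × 864 = 4.000 m/day.
Hydraulic gradient i = (218.61 − 191.36) / 2080 = 27.25 / 2080 = 0.01310.
Darcy flux q = K · i = 4.000 × 0.01310 = 0.05241 m/day.
Seepage velocity v = q / n_e = 0.05241 / 0.31 = 0.1691 m/day.
Travel time t = L / v = 2080 / 0.1691 = 12303 days = 33.69 years.

33.7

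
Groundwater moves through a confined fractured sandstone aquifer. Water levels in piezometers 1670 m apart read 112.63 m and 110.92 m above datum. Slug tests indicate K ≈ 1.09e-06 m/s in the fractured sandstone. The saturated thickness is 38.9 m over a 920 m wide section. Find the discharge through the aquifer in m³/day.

Convert K: 1.09e-06 m/s × 86400 = 0.09418 m/day.
Cross-sectional area A = 920 × 38.9 = 35788 m².
Hydraulic gradient i = (112.63 − 110.92) / 1670 = 1.71 / 1670 = 0.001024.
Darcy's law: Q = K · A · i = 0.09418 × 35788 × 0.001024 = 3.451 m³/day.

3.45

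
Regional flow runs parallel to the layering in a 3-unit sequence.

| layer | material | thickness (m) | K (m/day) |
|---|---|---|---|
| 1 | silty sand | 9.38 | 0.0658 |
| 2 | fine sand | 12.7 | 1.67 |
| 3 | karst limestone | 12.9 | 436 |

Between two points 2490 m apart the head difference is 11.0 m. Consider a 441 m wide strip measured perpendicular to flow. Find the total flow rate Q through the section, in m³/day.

Flow is parallel to layering, so each bed carries its own Darcy discharge and the transmissivities add.
Σ(K_i·b_i) = 0.0658×9.38 + 1.67×12.7 + 436×12.9 = 5646 m²/day.
Hydraulic gradient i = Δh / L = 11.0 / 2490 = 0.004418.
Q = Σ(K_i·b_i) · W · i = 5646 × 441 × 0.004418 = 11000 m³/day.

11000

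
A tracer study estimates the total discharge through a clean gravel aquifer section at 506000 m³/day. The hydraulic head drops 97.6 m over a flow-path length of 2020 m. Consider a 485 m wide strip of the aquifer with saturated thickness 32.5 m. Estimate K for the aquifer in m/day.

Cross-sectional area A = 485 × 32.5 = 15762 m².
Hydraulic gradient i = Δh / L = 97.6 / 2020 = 0.04832.
From Q = K·A·i, K = Q / (A·i) = 506000 / (15762 × 0.04832) = 664.4 m/day.

664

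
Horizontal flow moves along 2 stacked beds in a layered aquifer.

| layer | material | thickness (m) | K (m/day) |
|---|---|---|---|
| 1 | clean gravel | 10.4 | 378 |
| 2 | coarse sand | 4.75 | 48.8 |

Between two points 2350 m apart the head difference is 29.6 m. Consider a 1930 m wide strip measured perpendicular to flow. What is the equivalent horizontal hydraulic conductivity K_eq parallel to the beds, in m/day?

275

Flow is parallel to layering, so each bed carries its own Darcy discharge and the transmissivities add.
Σ(K_i·b_i) = 378×10.4 + 48.8×4.75 = 4163 m²/day.
Total thickness b = 15.15 m, so K_eq = Σ(K_i·b_i)/b = 274.8 m/day.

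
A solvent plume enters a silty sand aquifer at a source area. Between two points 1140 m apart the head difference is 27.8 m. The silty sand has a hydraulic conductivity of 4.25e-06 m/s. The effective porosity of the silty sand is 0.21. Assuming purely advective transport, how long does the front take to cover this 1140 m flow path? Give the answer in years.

Convert K: 4.25e-06 m/s × 86400 = 0.3672 m/day.
Hydraulic gradient i = Δh / L = 27.8 / 1140 = 0.02439.
Darcy flux q = K · i = 0.3672 × 0.02439 = 0.008955 m/day.
Seepage velocity v = q / n_e = 0.008955 / 0.21 = 0.04264 m/day.
Travel time t = L / v = 1140 / 0.04264 = 26735 days = 73.20 years.

73.2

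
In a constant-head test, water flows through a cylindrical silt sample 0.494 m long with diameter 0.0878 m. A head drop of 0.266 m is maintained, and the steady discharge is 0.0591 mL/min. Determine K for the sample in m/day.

0.0261

Cross-sectional area A = π·(d/2)² = π × (0.0878/2)² = 0.006055 m².
Convert discharge: 0.0591 mL/min = 9.850e-10 m³/s.
Darcy's law rearranged: K = Q·L / (A·Δh) = 9.850e-10 × 0.494 / (0.006055 × 0.266) = 3.021e-07 m/s = 0.02610 m/day.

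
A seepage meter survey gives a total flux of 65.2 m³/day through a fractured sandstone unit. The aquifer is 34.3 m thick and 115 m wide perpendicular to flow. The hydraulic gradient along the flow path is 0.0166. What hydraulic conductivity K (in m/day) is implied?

Cross-sectional area A = 115 × 34.3 = 3944 m².
Hydraulic gradient i = 0.0166.
From Q = K·A·i, K = Q / (A·i) = 65.2 / (3944 × 0.01660) = 0.9957 m/day.

0.996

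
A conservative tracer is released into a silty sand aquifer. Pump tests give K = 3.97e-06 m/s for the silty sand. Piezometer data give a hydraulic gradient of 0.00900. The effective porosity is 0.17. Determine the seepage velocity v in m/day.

Convert K: 3.97e-06 m/s × 86400 = 0.3430 m/day.
Hydraulic gradient i = 0.00900.
Darcy flux q = K · i = 0.3430 × 0.009000 = 0.003087 m/day.
Seepage velocity v = q / n_e = 0.003087 / 0.17 = 0.01816 m/day.

0.0182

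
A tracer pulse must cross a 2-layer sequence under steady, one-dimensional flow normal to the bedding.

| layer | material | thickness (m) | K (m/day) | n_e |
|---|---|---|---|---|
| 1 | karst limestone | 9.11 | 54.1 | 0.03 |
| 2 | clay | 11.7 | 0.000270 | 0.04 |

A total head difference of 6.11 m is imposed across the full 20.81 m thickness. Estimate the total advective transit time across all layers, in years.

14.4

With flow normal to the layers, continuity requires the same specific discharge q through every layer.
Σ(b_i/K_i) = 9.11/54.1 + 11.7/0.000270 = 43334 d.
q = Δh / Σ(b_i/K_i) = 6.11 / 43334 = 0.0001410 m/day.
In each layer the seepage velocity is v_i = q/n_i, so the layer transit time is t_i = b_i·n_i / q:
  layer 1 (karst limestone): t_1 = 9.11 × 0.03 / 0.0001410 = 1938 d
  layer 2 (clay): t_2 = 11.7 × 0.04 / 0.0001410 = 3319 d
Total t = Σ t_i = 5257 days = 14.39 years.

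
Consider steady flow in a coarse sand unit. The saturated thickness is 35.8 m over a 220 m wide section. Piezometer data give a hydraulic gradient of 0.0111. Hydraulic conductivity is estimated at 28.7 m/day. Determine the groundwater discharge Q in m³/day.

2510

Cross-sectional area A = 220 × 35.8 = 7876 m².
Hydraulic gradient i = 0.0111.
Darcy's law: Q = K · A · i = 28.70 × 7876 × 0.01110 = 2509 m³/day.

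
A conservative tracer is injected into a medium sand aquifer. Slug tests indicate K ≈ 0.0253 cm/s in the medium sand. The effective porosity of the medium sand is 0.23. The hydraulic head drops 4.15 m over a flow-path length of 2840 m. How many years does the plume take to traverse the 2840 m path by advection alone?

Convert K: 0.0253 cm/s × 864 = 21.86 m/day.
Hydraulic gradient i = Δh / L = 4.15 / 2840 = 0.001461.
Darcy flux q = K · i = 21.86 × 0.001461 = 0.03194 m/day.
Seepage velocity v = q / n_e = 0.03194 / 0.23 = 0.1389 m/day.
Travel time t = L / v = 2840 / 0.1389 = 20449 days = 55.99 years.

56.0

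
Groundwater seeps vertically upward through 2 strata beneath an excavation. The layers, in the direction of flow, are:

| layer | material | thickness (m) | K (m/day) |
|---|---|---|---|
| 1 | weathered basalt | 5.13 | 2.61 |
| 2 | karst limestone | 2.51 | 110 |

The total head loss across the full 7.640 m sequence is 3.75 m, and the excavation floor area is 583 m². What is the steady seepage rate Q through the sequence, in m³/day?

Flow is perpendicular to layering, so the layers act in series and the equivalent K is the thickness-weighted harmonic mean.
Total thickness L = 5.13 + 2.51 = 7.640 m.
Σ(b_i/K_i) = 5.13/2.61 + 2.51/110 = 1.988 d.
K_eq = L / Σ(b_i/K_i) = 7.640 / 1.988 = 3.842 m/day.
Q = K_eq · A · (Δh/L) = 3.842 × 583 × (3.75/7.640) = 1100 m³/day.

1100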